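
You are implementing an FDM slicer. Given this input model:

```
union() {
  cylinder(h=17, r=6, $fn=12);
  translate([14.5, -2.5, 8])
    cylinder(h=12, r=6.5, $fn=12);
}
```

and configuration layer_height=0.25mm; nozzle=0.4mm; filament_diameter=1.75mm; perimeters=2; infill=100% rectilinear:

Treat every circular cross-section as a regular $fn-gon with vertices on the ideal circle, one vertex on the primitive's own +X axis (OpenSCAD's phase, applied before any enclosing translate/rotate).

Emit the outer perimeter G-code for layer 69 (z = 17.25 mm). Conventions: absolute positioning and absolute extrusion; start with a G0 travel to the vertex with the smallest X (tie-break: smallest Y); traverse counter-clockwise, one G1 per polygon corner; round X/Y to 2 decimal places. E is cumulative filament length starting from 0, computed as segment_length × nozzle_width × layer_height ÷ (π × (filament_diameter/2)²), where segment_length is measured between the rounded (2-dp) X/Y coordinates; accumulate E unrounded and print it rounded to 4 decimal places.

At z = 17.25 mm: the cylinder is absent (z outside [0, 17]); the r=6.5 cylinder at (14.5, -2.5) contributes a regular 12-gon of circumradius 6.5; Combining (union): only the r=6.5 cylinder at (14.5, -2.5) is present, so the union is just that shape — 1 connected region. The outline is a single polygon with 12 vertices. Extrusion per mm of travel: 0.4 × 0.25 / (π × 0.875²) = 0.041575. Accumulating E over each segment gives final E = 1.6788.

G0 X8.00 Y-2.50 Z17.25
G1 X8.87 Y-5.75 E0.1399
G1 X11.25 Y-8.13 E0.2798
G1 X14.50 Y-9.00 E0.4197
G1 X17.75 Y-8.13 E0.5596
G1 X20.13 Y-5.75 E0.6995
G1 X21.00 Y-2.50 E0.8394
G1 X20.13 Y0.75 E0.9793
G1 X17.75 Y3.13 E1.1192
G1 X14.50 Y4.00 E1.2591
G1 X11.25 Y3.13 E1.3989
G1 X8.87 Y0.75 E1.5389
G1 X8.00 Y-2.50 E1.6788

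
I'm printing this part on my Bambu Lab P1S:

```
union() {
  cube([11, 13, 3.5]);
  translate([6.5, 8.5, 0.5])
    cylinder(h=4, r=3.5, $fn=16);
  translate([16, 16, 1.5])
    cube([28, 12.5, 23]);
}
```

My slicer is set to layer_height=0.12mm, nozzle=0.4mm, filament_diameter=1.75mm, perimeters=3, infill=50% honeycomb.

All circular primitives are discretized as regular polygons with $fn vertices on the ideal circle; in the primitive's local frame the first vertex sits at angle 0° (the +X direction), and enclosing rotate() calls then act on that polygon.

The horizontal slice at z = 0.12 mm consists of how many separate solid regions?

1

At z = 0.12 mm: the cube is present — its section is the full 11×13 rectangle; the cylinder at (6.5, 8.5) is not intersected at this z (z outside [0.5, 4.5]); the cube at (16, 16) is not intersected at this z (z outside [1.5, 24.5]); Taking the union: only the 11×13 cube is present, so the union is just that shape — 1 connected region. The result has 1 disconnected region.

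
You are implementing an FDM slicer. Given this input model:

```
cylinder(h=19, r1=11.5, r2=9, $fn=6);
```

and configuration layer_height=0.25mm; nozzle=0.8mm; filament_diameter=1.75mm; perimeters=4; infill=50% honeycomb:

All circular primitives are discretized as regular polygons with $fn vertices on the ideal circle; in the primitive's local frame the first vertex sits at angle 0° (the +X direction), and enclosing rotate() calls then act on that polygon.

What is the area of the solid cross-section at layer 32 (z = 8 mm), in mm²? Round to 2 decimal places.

283.57 mm²

At z = 8 mm: the cone (r1=11.5→r2=9) has section circumradius 10.447 here — a regular 6-gon (area = (6/2)·10.447²·sin(360°/6) = 283.57 mm²). Overall, the cross-section is a single solid region. Net area = 283.57 mm².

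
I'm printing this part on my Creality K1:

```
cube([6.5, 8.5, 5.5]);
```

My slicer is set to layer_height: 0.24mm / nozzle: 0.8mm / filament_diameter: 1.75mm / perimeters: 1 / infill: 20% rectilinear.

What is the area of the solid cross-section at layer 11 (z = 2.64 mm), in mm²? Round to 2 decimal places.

At z = 2.64 mm: the cube is present — its section is the full 6.5×8.5 rectangle (area 55.25 mm²). Overall, the cross-section is a single solid region. Net area = 55.25 mm².

55.25 mm²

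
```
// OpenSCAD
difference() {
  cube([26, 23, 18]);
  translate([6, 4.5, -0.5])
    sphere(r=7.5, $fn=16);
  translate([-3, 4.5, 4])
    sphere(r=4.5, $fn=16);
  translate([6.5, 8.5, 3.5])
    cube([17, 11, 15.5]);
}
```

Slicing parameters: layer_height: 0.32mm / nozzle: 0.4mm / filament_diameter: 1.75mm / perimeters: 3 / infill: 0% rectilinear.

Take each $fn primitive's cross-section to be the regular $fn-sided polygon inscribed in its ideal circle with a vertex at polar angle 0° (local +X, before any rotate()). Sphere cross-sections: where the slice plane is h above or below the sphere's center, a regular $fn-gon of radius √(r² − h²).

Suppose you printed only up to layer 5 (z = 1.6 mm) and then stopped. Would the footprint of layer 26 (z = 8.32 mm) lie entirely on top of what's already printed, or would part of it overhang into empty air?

part overhangs

Compare the two slices. At z = 1.6: the cube is present — its section is the full 26×23 rectangle (area 598.00 mm²); the r=7.5 sphere at (6, 4.5) slices to a regular 16-gon of circumradius 7.200 (√(r²−h²) with h=2.1 from center) (area = (16/2)·7.200²·sin(360°/16) = 158.71 mm²); the r=4.5 sphere at (-3, 4.5) slices to a regular 16-gon of circumradius 3.807 (√(r²−h²) with h=2.4 from center) (area = (16/2)·3.807²·sin(360°/16) = 44.36 mm²); the cube at (6.5, 8.5) is not intersected at this z (z outside [3.5, 19]); Taking the first minus the rest: starting from the 26×23 cube (598.00 mm²), the r=7.5 sphere at (6, 4.5) partially overlaps it — only the 132.96 mm² overlap (of its 158.71 mm²) is removed, clipping the outline; the r=4.5 sphere at (-3, 4.5) misses the remaining region (no effect) — area = 465.04 mm². At z = 8.32: the 26×23 cube contributes its full rectangle (area 598.00 mm²); the sphere at (6, 4.5) is absent (|z−center|=8.820 > r=7.5); the r=4.5 sphere at (-3, 4.5) slices to a regular 16-gon of circumradius 1.260 (√(r²−h²) with h=4.32 from center) (area = (16/2)·1.260²·sin(360°/16) = 4.86 mm²); the cube at (6.5, 8.5) (footprint 17×11) is included at this height (area 187.00 mm²); Taking the first minus the rest: starting from the 26×23 cube (598.00 mm²), the r=4.5 sphere at (-3, 4.5) misses the remaining region (no effect); the 17×11 cube at (6.5, 8.5) lies wholly inside it (removes its full 187.00 mm² and its 56.00 mm outline becomes a hole wall) — area = 411.00 mm². Checking containment: at z = 8.32 the cross-section extends beyond the z = 1.6 cross-section by about 121.70 mm².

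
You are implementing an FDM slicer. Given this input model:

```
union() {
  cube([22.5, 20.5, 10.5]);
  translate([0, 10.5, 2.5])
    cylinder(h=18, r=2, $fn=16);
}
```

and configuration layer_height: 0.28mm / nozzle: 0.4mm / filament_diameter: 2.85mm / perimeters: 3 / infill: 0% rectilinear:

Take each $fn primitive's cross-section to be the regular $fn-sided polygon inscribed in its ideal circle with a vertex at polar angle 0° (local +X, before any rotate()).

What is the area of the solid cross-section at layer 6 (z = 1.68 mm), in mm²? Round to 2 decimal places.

At z = 1.68 mm: the cube is present — its section is the full 22.5×20.5 rectangle (area 461.25 mm²); the cylinder at (0, 10.5) does not reach this height (z outside [2.5, 20.5]); Taking the union: only the 22.5×20.5 cube is present, so the union is just that shape — area = 461.25 mm². Overall, the cross-section is a single solid region. Net area = 461.25 mm².

461.25 mm²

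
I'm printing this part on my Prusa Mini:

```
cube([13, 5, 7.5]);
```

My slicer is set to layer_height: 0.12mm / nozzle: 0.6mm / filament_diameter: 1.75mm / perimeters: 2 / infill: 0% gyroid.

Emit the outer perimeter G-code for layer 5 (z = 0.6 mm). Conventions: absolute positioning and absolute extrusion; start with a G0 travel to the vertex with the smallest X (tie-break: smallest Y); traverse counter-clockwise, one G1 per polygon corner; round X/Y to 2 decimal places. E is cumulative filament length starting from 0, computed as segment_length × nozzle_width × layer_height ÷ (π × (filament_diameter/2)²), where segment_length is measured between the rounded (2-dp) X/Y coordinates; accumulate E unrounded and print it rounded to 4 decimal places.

At z = 0.6 mm: the cube (footprint 13×5) is included at this height. The outline is a single polygon with 4 vertices. Extrusion per mm of travel: 0.6 × 0.12 / (π × 0.875²) = 0.029934. Accumulating E over each segment gives final E = 1.0776.

G0 X0.00 Y0.00 Z0.60
G1 X13.00 Y0.00 E0.3891
G1 X13.00 Y5.00 E0.5388
G1 X0.00 Y5.00 E0.9280
G1 X0.00 Y0.00 E1.0776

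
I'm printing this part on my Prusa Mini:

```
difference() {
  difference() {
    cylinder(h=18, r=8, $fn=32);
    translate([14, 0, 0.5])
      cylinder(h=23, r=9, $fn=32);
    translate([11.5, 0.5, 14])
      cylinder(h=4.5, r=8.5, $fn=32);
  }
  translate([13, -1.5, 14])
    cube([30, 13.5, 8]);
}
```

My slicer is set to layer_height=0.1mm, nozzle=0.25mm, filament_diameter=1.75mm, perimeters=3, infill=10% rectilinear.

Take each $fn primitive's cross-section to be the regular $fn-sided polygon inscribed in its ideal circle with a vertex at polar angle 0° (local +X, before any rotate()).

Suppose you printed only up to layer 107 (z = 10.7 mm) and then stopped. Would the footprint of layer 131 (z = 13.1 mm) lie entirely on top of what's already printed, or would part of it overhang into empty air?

entirely on top

Compare the two slices. At z = 10.7: the r=8 cylinder gives a regular 32-gon of circumradius 8 (constant along its height) (area = (32/2)·8.000²·sin(360°/32) = 199.77 mm²); the cylinder at (14, 0): section is a regular 32-gon, circumradius r=9 (area = (32/2)·9.000²·sin(360°/32) = 252.84 mm²); the cylinder at (11.5, 0.5) is not intersected at this z (z outside [14, 18.5]); After the difference (first − rest): starting from the r=8 cylinder (199.77 mm²), the r=9 cylinder at (14, 0) partially overlaps it — only the 19.06 mm² overlap (of its 252.84 mm²) is removed, clipping the outline — area = 180.72 mm²; the cube at (13, -1.5) is absent (z outside [14, 22]); Subtracting the remaining from the first: none of the subtracted shapes is present at this height, so that combined region is unchanged — area = 180.72 mm². At z = 13.1: the r=8 cylinder gives a regular 32-gon of circumradius 8 (constant along its height) (area = (32/2)·8.000²·sin(360°/32) = 199.77 mm²); the cylinder at (14, 0): section is a regular 32-gon, circumradius r=9 (area = (32/2)·9.000²·sin(360°/32) = 252.84 mm²); the cylinder at (11.5, 0.5) is not intersected at this z (z outside [14, 18.5]); Taking the first minus the rest: starting from the r=8 cylinder (199.77 mm²), the r=9 cylinder at (14, 0) partially overlaps it — only the 19.06 mm² overlap (of its 252.84 mm²) is removed, clipping the outline — area = 180.72 mm²; the cube at (13, -1.5) does not reach this height (z outside [14, 22]); After the difference (first − rest): none of the subtracted shapes is present at this height, so that combined region is unchanged — area = 180.72 mm². Checking containment: the cross-section at z = 13.1 is a subset of the cross-section at z = 10.7.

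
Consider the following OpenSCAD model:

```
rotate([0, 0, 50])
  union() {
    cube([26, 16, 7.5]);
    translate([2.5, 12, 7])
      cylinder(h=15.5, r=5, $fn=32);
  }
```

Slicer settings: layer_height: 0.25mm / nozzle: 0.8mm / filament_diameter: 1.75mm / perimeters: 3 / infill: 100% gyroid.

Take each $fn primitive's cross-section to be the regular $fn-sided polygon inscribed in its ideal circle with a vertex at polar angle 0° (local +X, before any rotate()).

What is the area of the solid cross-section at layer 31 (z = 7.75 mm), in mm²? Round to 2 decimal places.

78.04 mm²

At z = 7.75 mm: the cube is absent (z outside [0, 7.5]); the r=5 cylinder at (2.5, 12) gives a regular 32-gon of circumradius 5 (constant along its height) (area = (32/2)·5.000²·sin(360°/32) = 78.04 mm²); Combining (union): only the r=5 cylinder at (2.5, 12) is present, so the union is just that shape — area = 78.04 mm²; (whole slice rotated 50° about Z — lengths, areas and connectivity unchanged). Overall, the cross-section is a single solid region. Net area = 78.04 mm².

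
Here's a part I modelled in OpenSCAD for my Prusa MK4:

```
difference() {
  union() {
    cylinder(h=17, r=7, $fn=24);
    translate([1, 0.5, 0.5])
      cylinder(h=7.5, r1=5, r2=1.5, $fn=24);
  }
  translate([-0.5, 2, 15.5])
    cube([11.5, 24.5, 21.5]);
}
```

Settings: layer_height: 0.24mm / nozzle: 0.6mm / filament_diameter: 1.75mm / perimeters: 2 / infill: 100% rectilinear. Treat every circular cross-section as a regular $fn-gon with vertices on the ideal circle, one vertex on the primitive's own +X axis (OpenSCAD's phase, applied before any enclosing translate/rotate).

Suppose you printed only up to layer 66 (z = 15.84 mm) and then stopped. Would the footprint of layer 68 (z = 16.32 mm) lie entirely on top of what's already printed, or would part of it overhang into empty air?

Compare the two slices. At z = 15.84: the r=7 cylinder contributes a regular 24-gon of circumradius 7 (area = (24/2)·7.000²·sin(360°/24) = 152.19 mm²); the cone at (1, 0.5) is absent (z outside [0.5, 8]); Taking the union: only the r=7 cylinder is present, so the union is just that shape — area = 152.19 mm²; the 11.5×24.5 cube at (-0.5, 2) contributes its full rectangle (area 281.75 mm²); Subtracting the remaining from the first: starting from that combined region (152.19 mm²), the 11.5×24.5 cube at (-0.5, 2) partially overlaps it — only the 26.80 mm² overlap (of its 281.75 mm²) is removed, clipping the outline — area = 125.39 mm². At z = 16.32: the r=7 cylinder gives a regular 24-gon of circumradius 7 (constant along its height) (area = (24/2)·7.000²·sin(360°/24) = 152.19 mm²); the cone at (1, 0.5) does not reach this height (z outside [0.5, 8]); Taking the union: only the r=7 cylinder is present, so the union is just that shape — area = 152.19 mm²; the cube at (-0.5, 2) (footprint 11.5×24.5) is included at this height (area 281.75 mm²); Subtracting the remaining from the first: starting from that combined region (152.19 mm²), the 11.5×24.5 cube at (-0.5, 2) partially overlaps it — only the 26.80 mm² overlap (of its 281.75 mm²) is removed, clipping the outline — area = 125.39 mm². Checking containment: the cross-section at z = 16.32 is a subset of the cross-section at z = 15.84.

entirely on top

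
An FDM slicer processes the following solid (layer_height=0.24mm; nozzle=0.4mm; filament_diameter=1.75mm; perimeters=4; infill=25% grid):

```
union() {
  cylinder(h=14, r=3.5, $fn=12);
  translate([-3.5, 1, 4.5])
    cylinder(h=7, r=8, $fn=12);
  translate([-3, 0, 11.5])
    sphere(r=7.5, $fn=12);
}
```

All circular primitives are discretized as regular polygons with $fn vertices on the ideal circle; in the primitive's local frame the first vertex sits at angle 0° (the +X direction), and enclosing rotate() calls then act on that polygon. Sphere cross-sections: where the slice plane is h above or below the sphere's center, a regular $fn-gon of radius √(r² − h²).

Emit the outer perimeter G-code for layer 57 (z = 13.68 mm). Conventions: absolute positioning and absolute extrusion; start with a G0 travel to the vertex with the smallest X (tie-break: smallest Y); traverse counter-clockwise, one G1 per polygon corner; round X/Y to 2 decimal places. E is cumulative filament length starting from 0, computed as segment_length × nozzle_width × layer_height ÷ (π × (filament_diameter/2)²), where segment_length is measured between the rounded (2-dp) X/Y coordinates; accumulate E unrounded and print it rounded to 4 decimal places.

At z = 13.68 mm: the r=3.5 cylinder contributes a regular 12-gon of circumradius 3.5; the cylinder at (-3.5, 1) does not reach this height (z outside [4.5, 11.5]); the r=7.5 sphere at (-3, 0) slices to a regular 12-gon of circumradius 7.176 (√(r²−h²) with h=2.18 from center); Merging all regions: the r=3.5 cylinder lies entirely inside the r=7.5 sphere at (-3, 0), so the union is just the r=7.5 sphere at (-3, 0) — 1 connected region. The outline is a single polygon with 12 vertices. Extrusion per mm of travel: 0.4 × 0.24 / (π × 0.875²) = 0.039912. Accumulating E over each segment gives final E = 1.7789.

G0 X-10.18 Y0.00 Z13.68
G1 X-9.21 Y-3.59 E0.1484
G1 X-6.59 Y-6.21 E0.2963
G1 X-3.00 Y-7.18 E0.4447
G1 X0.59 Y-6.21 E0.5932
G1 X3.21 Y-3.59 E0.7410
G1 X4.18 Y0.00 E0.8895
G1 X3.21 Y3.59 E1.0379
G1 X0.59 Y6.21 E1.1858
G1 X-3.00 Y7.18 E1.3342
G1 X-6.59 Y6.21 E1.4826
G1 X-9.21 Y3.59 E1.6305
G1 X-10.18 Y0.00 E1.7789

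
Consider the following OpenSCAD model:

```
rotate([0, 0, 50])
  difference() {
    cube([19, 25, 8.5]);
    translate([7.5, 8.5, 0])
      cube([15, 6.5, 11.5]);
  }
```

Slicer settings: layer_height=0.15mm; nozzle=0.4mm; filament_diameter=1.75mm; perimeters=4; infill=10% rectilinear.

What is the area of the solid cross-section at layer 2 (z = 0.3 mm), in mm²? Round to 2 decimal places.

At z = 0.3 mm: the cube (footprint 19×25) is included at this height (area 475.00 mm²); the cube at (7.5, 8.5) (footprint 15×6.5) is included at this height (area 97.50 mm²); Subtracting the remaining from the first: starting from the 19×25 cube (475.00 mm²), the 15×6.5 cube at (7.5, 8.5) partially overlaps it — only the 74.75 mm² overlap (of its 97.50 mm²) is removed, clipping the outline — area = 400.25 mm²; (rotated 50° about Z; rotation is an isometry so areas/perimeters/island counts are preserved). Overall, the cross-section is a single solid region. Net area = 400.25 mm².

400.25 mm²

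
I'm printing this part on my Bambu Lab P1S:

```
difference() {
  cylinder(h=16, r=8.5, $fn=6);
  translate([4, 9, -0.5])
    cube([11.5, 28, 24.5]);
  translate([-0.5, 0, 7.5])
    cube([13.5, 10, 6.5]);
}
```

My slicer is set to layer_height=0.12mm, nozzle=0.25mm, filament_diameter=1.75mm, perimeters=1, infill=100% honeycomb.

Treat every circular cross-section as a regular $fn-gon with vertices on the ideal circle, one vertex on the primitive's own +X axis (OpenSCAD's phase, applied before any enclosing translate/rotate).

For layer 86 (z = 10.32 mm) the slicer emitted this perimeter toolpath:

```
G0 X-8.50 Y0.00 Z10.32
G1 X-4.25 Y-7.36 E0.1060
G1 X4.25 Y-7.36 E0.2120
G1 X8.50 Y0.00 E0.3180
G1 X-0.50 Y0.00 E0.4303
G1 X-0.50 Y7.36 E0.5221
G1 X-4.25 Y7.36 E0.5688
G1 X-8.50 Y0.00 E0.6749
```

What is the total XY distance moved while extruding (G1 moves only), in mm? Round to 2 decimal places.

Sum the Euclidean lengths of each G1 segment: total = 54.11 mm.

54.11 mm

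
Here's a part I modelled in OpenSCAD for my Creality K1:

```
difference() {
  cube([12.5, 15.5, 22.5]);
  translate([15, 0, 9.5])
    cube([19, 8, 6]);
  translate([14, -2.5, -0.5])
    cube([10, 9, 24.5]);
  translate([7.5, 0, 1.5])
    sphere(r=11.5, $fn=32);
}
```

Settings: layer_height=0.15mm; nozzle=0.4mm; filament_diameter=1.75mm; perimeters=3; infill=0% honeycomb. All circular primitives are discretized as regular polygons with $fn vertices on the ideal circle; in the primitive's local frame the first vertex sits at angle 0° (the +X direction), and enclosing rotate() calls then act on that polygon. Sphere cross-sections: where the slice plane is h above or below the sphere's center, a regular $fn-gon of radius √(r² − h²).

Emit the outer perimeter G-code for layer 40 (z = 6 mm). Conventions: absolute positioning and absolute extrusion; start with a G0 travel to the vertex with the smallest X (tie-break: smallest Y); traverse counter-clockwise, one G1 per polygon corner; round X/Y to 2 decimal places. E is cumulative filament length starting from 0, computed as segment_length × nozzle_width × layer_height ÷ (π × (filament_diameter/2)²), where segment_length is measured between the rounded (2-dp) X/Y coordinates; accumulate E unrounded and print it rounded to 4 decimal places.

At z = 6 mm: the cube is present — its section is the full 12.5×15.5 rectangle; the cube at (15, 0) is not intersected at this z (z outside [9.5, 15.5]); the cube at (14, -2.5) is present — its section is the full 10×9 rectangle; the r=11.5 sphere at (7.5, 0) contributes a regular 32-gon of circumradius √(11.5²−4.5²) = 10.583; After the difference (first − rest): starting from the 12.5×15.5 cube, the 10×9 cube at (14, -2.5) misses the remaining region (no effect); the r=11.5 sphere at (7.5, 0) partially overlaps it — only the 122.52 mm² overlap (of its 349.60 mm²) is removed, clipping the outline — 1 connected region. The outline is a single polygon with 11 vertices. Extrusion per mm of travel: 0.4 × 0.15 / (π × 0.875²) = 0.024945. Accumulating E over each segment gives final E = 1.0059.

G0 X0.00 Y7.46 Z6.00
G1 X0.02 Y7.48 E0.0007
G1 X1.62 Y8.80 E0.0524
G1 X3.45 Y9.78 E0.1042
G1 X5.44 Y10.38 E0.1561
G1 X7.50 Y10.58 E0.2077
G1 X9.56 Y10.38 E0.2593
G1 X11.55 Y9.78 E0.3112
G1 X12.50 Y9.27 E0.3381
G1 X12.50 Y15.50 E0.4935
G1 X0.00 Y15.50 E0.8053
G1 X0.00 Y7.46 E1.0059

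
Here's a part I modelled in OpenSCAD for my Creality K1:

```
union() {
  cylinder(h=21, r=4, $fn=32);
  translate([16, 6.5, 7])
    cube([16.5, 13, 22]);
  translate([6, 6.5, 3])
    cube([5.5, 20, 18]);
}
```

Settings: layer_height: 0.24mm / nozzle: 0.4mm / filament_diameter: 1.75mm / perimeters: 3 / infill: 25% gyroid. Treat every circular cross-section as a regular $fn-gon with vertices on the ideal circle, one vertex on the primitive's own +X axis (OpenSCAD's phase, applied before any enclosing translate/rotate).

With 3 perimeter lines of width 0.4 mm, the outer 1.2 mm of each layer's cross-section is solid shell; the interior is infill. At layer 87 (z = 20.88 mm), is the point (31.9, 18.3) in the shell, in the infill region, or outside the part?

At z = 20.88 mm: the cylinder: section is a regular 32-gon, circumradius r=4; the cube at (16, 6.5) is present — its section is the full 16.5×13 rectangle; the cube at (6, 6.5) (footprint 5.5×20) is included at this height; Merging all regions: the 3 present regions are separate (no shared area or edge), so areas and boundary lengths simply add and each stays a separate island — 3 connected regions. Overall, the cross-section has 3 separate islands. The nearest boundary edge runs (32.50, 19.50)→(32.50, 6.50); distance from the point to it = 0.60 mm. (Shell/infill is judged within the island containing the point — the largest one.) The point is inside the cross-section, 0.60 mm from the nearest boundary — within the 1.2 mm shell band (3 × 0.4).

shell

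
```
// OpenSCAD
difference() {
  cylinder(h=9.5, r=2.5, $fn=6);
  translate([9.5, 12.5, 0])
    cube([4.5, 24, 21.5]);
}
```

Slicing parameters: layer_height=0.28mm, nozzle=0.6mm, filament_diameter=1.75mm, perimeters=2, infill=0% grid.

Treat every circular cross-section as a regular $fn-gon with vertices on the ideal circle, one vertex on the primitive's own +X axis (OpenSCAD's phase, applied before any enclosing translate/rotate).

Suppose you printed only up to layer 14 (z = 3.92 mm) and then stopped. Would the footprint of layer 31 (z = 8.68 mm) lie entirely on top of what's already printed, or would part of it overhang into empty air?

Compare the two slices. At z = 3.92: the r=2.5 cylinder contributes a regular 6-gon of circumradius 2.5 (area = (6/2)·2.500²·sin(360°/6) = 16.24 mm²); the cube at (9.5, 12.5) (footprint 4.5×24) is included at this height (area 108.00 mm²); After the difference (first − rest): starting from the r=2.5 cylinder (16.24 mm²), the 4.5×24 cube at (9.5, 12.5) misses the remaining region (no effect) — area = 16.24 mm². At z = 8.68: the cylinder: section is a regular 6-gon, circumradius r=2.5 (area = (6/2)·2.500²·sin(360°/6) = 16.24 mm²); the cube at (9.5, 12.5) (footprint 4.5×24) is included at this height (area 108.00 mm²); Subtracting the remaining from the first: starting from the r=2.5 cylinder (16.24 mm²), the 4.5×24 cube at (9.5, 12.5) misses the remaining region (no effect) — area = 16.24 mm². Checking containment: the cross-section at z = 8.68 is a subset of the cross-section at z = 3.92.

entirely on top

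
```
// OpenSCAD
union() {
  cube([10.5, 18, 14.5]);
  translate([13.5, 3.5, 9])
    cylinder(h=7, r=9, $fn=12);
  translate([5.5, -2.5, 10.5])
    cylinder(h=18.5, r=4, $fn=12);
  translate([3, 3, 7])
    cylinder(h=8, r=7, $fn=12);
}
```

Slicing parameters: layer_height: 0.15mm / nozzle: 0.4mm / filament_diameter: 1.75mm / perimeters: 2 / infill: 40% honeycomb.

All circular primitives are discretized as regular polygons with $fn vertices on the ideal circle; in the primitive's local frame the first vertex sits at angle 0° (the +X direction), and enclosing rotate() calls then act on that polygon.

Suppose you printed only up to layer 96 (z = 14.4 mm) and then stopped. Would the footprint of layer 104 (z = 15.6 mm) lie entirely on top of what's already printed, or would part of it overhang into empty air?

entirely on top

Compare the two slices. At z = 14.4: the cube is present — its section is the full 10.5×18 rectangle (area 189.00 mm²); the cylinder at (13.5, 3.5): section is a regular 12-gon, circumradius r=9 (area = (12/2)·9.000²·sin(360°/12) = 243.00 mm²); the cylinder at (5.5, -2.5): section is a regular 12-gon, circumradius r=4 (area = (12/2)·4.000²·sin(360°/12) = 48.00 mm²); the r=7 cylinder at (3, 3) gives a regular 12-gon of circumradius 7 (constant along its height) (area = (12/2)·7.000²·sin(360°/12) = 147.00 mm²); Merging all regions: the regions partially overlap — summed areas 627.00 mm² minus the doubly-counted overlap 176.70 mm² gives 450.30 mm² — area = 450.30 mm². At z = 15.6: the cube is not intersected at this z (z outside [0, 14.5]); the r=9 cylinder at (13.5, 3.5) gives a regular 12-gon of circumradius 9 (constant along its height) (area = (12/2)·9.000²·sin(360°/12) = 243.00 mm²); the r=4 cylinder at (5.5, -2.5) gives a regular 12-gon of circumradius 4 (constant along its height) (area = (12/2)·4.000²·sin(360°/12) = 48.00 mm²); the cylinder at (3, 3) is not intersected at this z (z outside [7, 15]); Taking the union: the regions partially overlap — summed areas 291.00 mm² minus the doubly-counted overlap 12.94 mm² gives 278.06 mm² — area = 278.06 mm². Checking containment: the cross-section at z = 15.6 is a subset of the cross-section at z = 14.4.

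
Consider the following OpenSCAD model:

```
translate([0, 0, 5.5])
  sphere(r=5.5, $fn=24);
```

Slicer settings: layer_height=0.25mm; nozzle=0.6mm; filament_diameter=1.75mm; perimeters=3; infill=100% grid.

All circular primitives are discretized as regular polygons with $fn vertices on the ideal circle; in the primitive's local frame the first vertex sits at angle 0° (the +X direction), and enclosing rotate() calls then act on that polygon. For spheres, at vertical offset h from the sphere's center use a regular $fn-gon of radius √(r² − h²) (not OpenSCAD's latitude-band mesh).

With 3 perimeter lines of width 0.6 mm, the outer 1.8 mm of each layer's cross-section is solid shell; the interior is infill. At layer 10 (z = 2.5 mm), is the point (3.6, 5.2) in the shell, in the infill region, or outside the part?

outside

At z = 2.5 mm: the r=5.5 sphere slices to a regular 24-gon of circumradius 4.610 (√(r²−h²) with h=3 from center). Overall, the cross-section is a single solid region. The nearest boundary edge runs (3.26, 3.26)→(2.30, 3.99); distance from the point to it = 1.75 mm. The point is not inside any of the regions above, so it lies outside the cross-section (1.75 mm from the nearest boundary).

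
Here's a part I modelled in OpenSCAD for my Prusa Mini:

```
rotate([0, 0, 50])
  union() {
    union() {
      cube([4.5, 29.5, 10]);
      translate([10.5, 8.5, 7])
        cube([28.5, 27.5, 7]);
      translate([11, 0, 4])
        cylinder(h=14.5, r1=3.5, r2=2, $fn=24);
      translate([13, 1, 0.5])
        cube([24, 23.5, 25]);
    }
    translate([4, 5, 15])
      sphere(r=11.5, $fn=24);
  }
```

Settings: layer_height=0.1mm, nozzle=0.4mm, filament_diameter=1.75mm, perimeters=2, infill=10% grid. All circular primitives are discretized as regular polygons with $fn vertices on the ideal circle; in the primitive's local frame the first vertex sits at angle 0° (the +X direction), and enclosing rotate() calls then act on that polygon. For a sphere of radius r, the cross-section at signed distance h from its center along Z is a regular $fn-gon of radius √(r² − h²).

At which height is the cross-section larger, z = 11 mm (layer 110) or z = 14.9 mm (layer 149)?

layer 110 (z = 11 mm)

Layer 110 (z = 11): the cube does not reach this height (z outside [0, 10]); the cube at (10.5, 8.5) (footprint 28.5×27.5) is included at this height (area 783.75 mm²); the cone at (11, 0): at t=0.483 of its height the radius interpolates to r₁+(r₂−r₁)t = 2.776, giving a regular 24-gon of that circumradius (area = (24/2)·2.776²·sin(360°/24) = 23.93 mm²); the cube at (13, 1) is present — its section is the full 24×23.5 rectangle (area 564.00 mm²); Taking the union: the regions partially overlap — summed areas 1371.68 mm² minus the doubly-counted overlap 384.29 mm² gives 987.39 mm² — area = 987.39 mm²; the sphere at (4, 5): section is a regular 24-gon, circumradius = √(r²−h²) = √(11.5²−4²) = 10.782 (area = (24/2)·10.782²·sin(360°/24) = 361.05 mm²); Combining (union): the regions partially overlap — summed areas 1348.44 mm² minus the doubly-counted overlap 44.14 mm² gives 1304.30 mm² — area = 1304.30 mm²; (whole slice rotated 50° about Z — lengths, areas and connectivity unchanged). So its area = 1304.30 mm². Layer 149 (z = 14.9): the cube is absent (z outside [0, 10]); the cube at (10.5, 8.5) does not reach this height (z outside [7, 14]); the cone at (11, 0): at t=0.752 of its height the radius interpolates to r₁+(r₂−r₁)t = 2.372, giving a regular 24-gon of that circumradius (area = (24/2)·2.372²·sin(360°/24) = 17.48 mm²); the 24×23.5 cube at (13, 1) contributes its full rectangle (area 564.00 mm²); Merging all regions: the regions partially overlap — summed areas 581.48 mm² minus the doubly-counted overlap 0.02 mm² gives 581.46 mm² — area = 581.46 mm²; the sphere at (4, 5): section is a regular 24-gon, circumradius = √(r²−h²) = √(11.5²−0.1²) = 11.500 (area = (24/2)·11.500²·sin(360°/24) = 410.71 mm²); Merging all regions: the regions partially overlap — summed areas 992.18 mm² minus the doubly-counted overlap 37.97 mm² gives 954.21 mm² — area = 954.21 mm²; (whole slice rotated 50° about Z — lengths, areas and connectivity unchanged). So its area = 954.21 mm². Layer 110 is larger (1304.30 vs 954.21 mm²).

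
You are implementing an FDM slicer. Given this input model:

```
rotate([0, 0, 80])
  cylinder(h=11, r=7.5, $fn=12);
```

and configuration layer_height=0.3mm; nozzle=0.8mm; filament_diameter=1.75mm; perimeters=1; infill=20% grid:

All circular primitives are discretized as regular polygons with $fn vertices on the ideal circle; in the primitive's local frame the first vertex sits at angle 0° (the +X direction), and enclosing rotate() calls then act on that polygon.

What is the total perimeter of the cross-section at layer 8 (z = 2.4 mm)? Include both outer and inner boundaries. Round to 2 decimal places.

46.59 mm

At z = 2.4 mm: the r=7.5 cylinder gives a regular 12-gon of circumradius 7.5 (constant along its height) (perimeter = 2·12·7.500·sin(180°/12) = 46.59 mm); (whole slice rotated 80° about Z — lengths, areas and connectivity unchanged). Overall, the cross-section is a single solid region. Total boundary length (outer) = 46.59 mm.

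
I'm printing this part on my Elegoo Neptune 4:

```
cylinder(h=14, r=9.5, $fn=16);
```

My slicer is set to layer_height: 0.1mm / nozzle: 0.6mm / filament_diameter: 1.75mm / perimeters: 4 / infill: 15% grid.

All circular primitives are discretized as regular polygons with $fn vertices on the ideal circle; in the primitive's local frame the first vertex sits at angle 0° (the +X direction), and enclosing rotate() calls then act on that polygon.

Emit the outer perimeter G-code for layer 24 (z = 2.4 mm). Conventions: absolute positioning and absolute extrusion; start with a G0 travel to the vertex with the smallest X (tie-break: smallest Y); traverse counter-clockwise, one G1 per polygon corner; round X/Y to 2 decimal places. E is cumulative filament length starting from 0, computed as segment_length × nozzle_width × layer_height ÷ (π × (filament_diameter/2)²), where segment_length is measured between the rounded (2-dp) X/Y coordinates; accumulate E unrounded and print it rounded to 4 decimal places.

G0 X-9.50 Y0.00 Z2.40
G1 X-8.78 Y-3.64 E0.0926
G1 X-6.72 Y-6.72 E0.1850
G1 X-3.64 Y-8.78 E0.2774
G1 X0.00 Y-9.50 E0.3700
G1 X3.64 Y-8.78 E0.4625
G1 X6.72 Y-6.72 E0.5550
G1 X8.78 Y-3.64 E0.6474
G1 X9.50 Y0.00 E0.7400
G1 X8.78 Y3.64 E0.8325
G1 X6.72 Y6.72 E0.9250
G1 X3.64 Y8.78 E1.0174
G1 X0.00 Y9.50 E1.1099
G1 X-3.64 Y8.78 E1.2025
G1 X-6.72 Y6.72 E1.2949
G1 X-8.78 Y3.64 E1.3874
G1 X-9.50 Y0.00 E1.4799

At z = 2.4 mm: the r=9.5 cylinder contributes a regular 16-gon of circumradius 9.5. The outline is a single polygon with 16 vertices. Extrusion per mm of travel: 0.6 × 0.1 / (π × 0.875²) = 0.024945. Accumulating E over each segment gives final E = 1.4799.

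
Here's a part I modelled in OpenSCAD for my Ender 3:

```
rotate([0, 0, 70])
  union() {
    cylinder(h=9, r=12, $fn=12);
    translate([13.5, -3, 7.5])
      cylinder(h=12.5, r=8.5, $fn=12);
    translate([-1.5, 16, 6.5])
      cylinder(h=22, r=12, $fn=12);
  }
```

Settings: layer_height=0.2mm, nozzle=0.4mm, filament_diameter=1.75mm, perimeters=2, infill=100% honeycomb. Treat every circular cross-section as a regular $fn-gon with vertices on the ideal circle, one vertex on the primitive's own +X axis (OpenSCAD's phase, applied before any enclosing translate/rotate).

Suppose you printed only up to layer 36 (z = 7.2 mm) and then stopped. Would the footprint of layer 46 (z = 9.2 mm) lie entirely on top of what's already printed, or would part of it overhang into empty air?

Compare the two slices. At z = 7.2: the r=12 cylinder gives a regular 12-gon of circumradius 12 (constant along its height) (area = (12/2)·12.000²·sin(360°/12) = 432.00 mm²); the cylinder at (13.5, -3) does not reach this height (z outside [7.5, 20]); the r=12 cylinder at (-1.5, 16) gives a regular 12-gon of circumradius 12 (constant along its height) (area = (12/2)·12.000²·sin(360°/12) = 432.00 mm²); Combining (union): the regions partially overlap — summed areas 864.00 mm² minus the doubly-counted overlap 87.03 mm² gives 776.97 mm² — area = 776.97 mm²; (rotated 70° about Z; rotation is an isometry so areas/perimeters/island counts are preserved). At z = 9.2: the cylinder does not reach this height (z outside [0, 9]); the r=8.5 cylinder at (13.5, -3) contributes a regular 12-gon of circumradius 8.5 (area = (12/2)·8.500²·sin(360°/12) = 216.75 mm²); the r=12 cylinder at (-1.5, 16) contributes a regular 12-gon of circumradius 12 (area = (12/2)·12.000²·sin(360°/12) = 432.00 mm²); Taking the union: the 2 present regions are separate (no shared area or edge), so areas and boundary lengths simply add and each stays a separate island — area = 648.75 mm²; (rotated 70° about Z; rotation is an isometry so areas/perimeters/island counts are preserved). Checking containment: at z = 9.2 the cross-section extends beyond the z = 7.2 cross-section by about 156.29 mm².

part overhangs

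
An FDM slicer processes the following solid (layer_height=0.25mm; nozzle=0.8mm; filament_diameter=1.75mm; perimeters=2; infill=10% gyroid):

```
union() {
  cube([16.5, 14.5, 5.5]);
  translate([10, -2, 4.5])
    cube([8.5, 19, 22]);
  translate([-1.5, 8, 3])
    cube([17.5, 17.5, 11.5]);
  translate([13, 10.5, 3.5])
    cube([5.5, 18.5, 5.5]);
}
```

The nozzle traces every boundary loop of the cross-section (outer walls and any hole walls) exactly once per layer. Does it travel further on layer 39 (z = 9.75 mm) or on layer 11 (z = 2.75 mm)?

Layer 39 (z = 9.75): the cube is absent (z outside [0, 5.5]); the 8.5×19 cube at (10, -2) contributes its full rectangle (perimeter 55.00 mm); the cube at (-1.5, 8) (footprint 17.5×17.5) is included at this height (perimeter 70.00 mm); the cube at (13, 10.5) is absent (z outside [3.5, 9]); Taking the union: the regions partially overlap (shared area 54.00 mm²), so the edge portions inside another operand are dropped and the merged outline is re-measured after clipping — boundary = 95.00 mm. So its perimeter = 95.00 mm. Layer 11 (z = 2.75): the cube is present — its section is the full 16.5×14.5 rectangle (perimeter 62.00 mm); the cube at (10, -2) does not reach this height (z outside [4.5, 26.5]); the cube at (-1.5, 8) does not reach this height (z outside [3, 14.5]); the cube at (13, 10.5) is not intersected at this z (z outside [3.5, 9]); Merging all regions: only the 16.5×14.5 cube is present, so the union is just that shape — boundary = 62.00 mm. So its perimeter = 62.00 mm. Layer 39 is larger (95.00 vs 62.00 mm).

layer 39 (z = 9.75 mm)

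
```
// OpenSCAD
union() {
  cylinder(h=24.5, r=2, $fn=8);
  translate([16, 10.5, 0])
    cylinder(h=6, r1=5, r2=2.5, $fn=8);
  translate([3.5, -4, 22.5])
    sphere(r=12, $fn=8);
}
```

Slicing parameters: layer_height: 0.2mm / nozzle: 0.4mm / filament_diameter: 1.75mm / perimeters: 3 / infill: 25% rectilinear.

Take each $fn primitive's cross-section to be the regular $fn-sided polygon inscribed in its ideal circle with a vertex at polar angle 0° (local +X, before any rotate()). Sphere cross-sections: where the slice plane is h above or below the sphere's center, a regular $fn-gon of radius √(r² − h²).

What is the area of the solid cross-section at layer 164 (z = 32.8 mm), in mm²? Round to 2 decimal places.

107.23 mm²

At z = 32.8 mm: the cylinder is absent (z outside [0, 24.5]); the cone at (16, 10.5) does not reach this height (z outside [0, 6]); the r=12 sphere at (3.5, -4) contributes a regular 8-gon of circumradius √(12²−10.3²) = 6.157 (area = (8/2)·6.157²·sin(360°/8) = 107.23 mm²); Merging all regions: only the r=12 sphere at (3.5, -4) is present, so the union is just that shape — area = 107.23 mm². Overall, the cross-section is a single solid region. Net area = 107.23 mm².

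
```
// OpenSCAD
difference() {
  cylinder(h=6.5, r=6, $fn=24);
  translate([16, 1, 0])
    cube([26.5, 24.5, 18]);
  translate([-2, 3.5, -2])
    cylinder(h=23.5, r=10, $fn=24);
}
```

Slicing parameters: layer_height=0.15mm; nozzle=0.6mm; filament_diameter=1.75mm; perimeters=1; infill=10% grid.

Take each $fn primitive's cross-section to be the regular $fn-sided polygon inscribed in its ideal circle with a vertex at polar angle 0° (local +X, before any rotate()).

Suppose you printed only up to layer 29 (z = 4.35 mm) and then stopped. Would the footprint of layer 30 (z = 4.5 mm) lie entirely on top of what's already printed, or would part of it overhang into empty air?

entirely on top

Compare the two slices. At z = 4.35: the r=6 cylinder gives a regular 24-gon of circumradius 6 (constant along its height) (area = (24/2)·6.000²·sin(360°/24) = 111.81 mm²); the cube at (16, 1) (footprint 26.5×24.5) is included at this height (area 649.25 mm²); the cylinder at (-2, 3.5): section is a regular 24-gon, circumradius r=10 (area = (24/2)·10.000²·sin(360°/24) = 310.58 mm²); Taking the first minus the rest: starting from the r=6 cylinder (111.81 mm²), the 26.5×24.5 cube at (16, 1) misses the remaining region (no effect); the r=10 cylinder at (-2, 3.5) partially overlaps it — only the 111.71 mm² overlap (of its 310.58 mm²) is removed, clipping the outline — area = 0.10 mm². At z = 4.5: the r=6 cylinder contributes a regular 24-gon of circumradius 6 (area = (24/2)·6.000²·sin(360°/24) = 111.81 mm²); the cube at (16, 1) is present — its section is the full 26.5×24.5 rectangle (area 649.25 mm²); the r=10 cylinder at (-2, 3.5) contributes a regular 24-gon of circumradius 10 (area = (24/2)·10.000²·sin(360°/24) = 310.58 mm²); Taking the first minus the rest: starting from the r=6 cylinder (111.81 mm²), the 26.5×24.5 cube at (16, 1) misses the remaining region (no effect); the r=10 cylinder at (-2, 3.5) partially overlaps it — only the 111.71 mm² overlap (of its 310.58 mm²) is removed, clipping the outline — area = 0.10 mm². Checking containment: the cross-section at z = 4.5 is a subset of the cross-section at z = 4.35.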